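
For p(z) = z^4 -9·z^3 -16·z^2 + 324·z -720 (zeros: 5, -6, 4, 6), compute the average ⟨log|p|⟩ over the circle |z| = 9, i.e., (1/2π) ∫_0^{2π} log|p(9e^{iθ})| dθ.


Zeros: -6, 4, 5, 6; r = 9.
Inside |z| < r: -6, 4, 5, 6. Outside (|z| ≥ r): ∅.
p(0) = -720, so log|p(0)| = log(720) = 6.5793.
Apply Jensen: I(r) = log|p(0)| + Σ_k log(r/|z_k|), summed over zeros inside |z| < r.
  log(r/|z_k|) for z_k = 5: log(9/5) = 0.5878
  log(r/|z_k|) for z_k = -6: log(9/6) = 0.4055
  log(r/|z_k|) for z_k = 4: log(9/4) = 0.8109
  log(r/|z_k|) for z_k = 6: log(9/6) = 0.4055
Sum over inside zeros: 2.2096.
I(r) = log|p(0)| + (inside sum) = 6.5793 + 2.2096 = 8.7889.
Closed form (all zeros inside, monic): I(r) = n·log(r) = 4·log(9) = 8.7889. ✓

I(r) ≈ 8.7889.


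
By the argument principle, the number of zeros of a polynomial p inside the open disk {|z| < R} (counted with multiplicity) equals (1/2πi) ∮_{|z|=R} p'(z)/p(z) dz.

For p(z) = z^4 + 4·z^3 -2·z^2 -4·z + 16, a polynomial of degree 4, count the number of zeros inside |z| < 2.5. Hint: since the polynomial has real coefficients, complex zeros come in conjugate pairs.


The zeros of p are: -2, -4, (1 + 1i), (1 - 1i).
Their magnitudes are: 2, 4, 1.414, 1.414.
Zeros with |z| < R = 2.5: -2, (1 + 1i), (1 - 1i).
Count = 3.
By the argument principle, (1/2πi) ∮_{|z|=R} p'(z)/p(z) dz equals exactly this count.

Number of zeros inside |z| < 2.5: 3.


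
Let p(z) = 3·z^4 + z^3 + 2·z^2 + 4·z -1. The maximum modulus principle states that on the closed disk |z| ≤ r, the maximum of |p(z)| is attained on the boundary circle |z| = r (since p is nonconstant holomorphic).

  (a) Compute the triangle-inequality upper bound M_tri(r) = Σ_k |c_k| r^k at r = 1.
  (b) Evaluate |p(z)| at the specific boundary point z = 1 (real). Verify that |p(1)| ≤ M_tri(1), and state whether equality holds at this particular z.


Coefficients: c_0 = -1, c_1 = 4, c_2 = 2, c_3 = 1, c_4 = 3. Radius r = 1.
Part (a). Triangle bound: M_tri(r) = Σ_k |c_k| r^k
  = |-1|·1^0 + |4|·1^1 + |2|·1^2 + |1|·1^3 + |3|·1^4
  = 1 + 4 + 2 + 1 + 3 = 11.
This bounds M(r) := max_{|z|=r} |p(z)| from above; equality holds iff all terms c_k z^k can be made to align in phase at a single z on |z|=r.
Part (b). At z = 1 (real, on the circle |z| = r):
  p(1) = (-1)·1^0 + (4)·1^1 + (2)·1^2 + (1)·1^3 + (3)·1^4 = 9.
  |p(1)| = 9.
Check: |p(1)| = 9 ≤ 11 = M_tri(1). ✓ Equality does not hold at z = 1 (the coefficients have mixed signs, so the terms do not all align in phase there).

M_tri(1) = 11; |p(1)| = 9; equality at z=1: no.


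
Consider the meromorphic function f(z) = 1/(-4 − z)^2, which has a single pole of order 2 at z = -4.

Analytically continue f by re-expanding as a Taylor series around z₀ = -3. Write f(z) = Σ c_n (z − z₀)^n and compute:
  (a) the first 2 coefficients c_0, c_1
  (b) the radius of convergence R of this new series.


Let w = z − z₀, so z = z₀ + w.
Then -4 − z = -4 − (z₀ + w) = (-4 − z₀) − w = -1 − w.
f(z) = 1/(-1 − w)^2 = (1/(-1)^2) · (1 − w/(-1))^{−2}.
By the binomial series (1−u)^{−2} = Σ_{n≥0} C(n+1, 1) u^n for |u|<1, with u = w/(-1):
  c_n = C(n+1, 1) / (-1)^(n+2).
  c_0 = 1/(-1)^2 = 1.
  c_1 = 2/(-1)^3 = -2.
The series is valid for |w/d| < 1, i.e. |z − z₀| < |d|.
Radius of convergence: R = |-4 − z₀| = |-1| = 1 (distance from z₀ to the singularity z = -4).

c_0 = 1, c_1 = -2; R = 1.


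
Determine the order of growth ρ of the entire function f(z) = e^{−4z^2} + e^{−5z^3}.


Each summand is entire of order 2 and 3 respectively (as in the single-exponential case). The order of a sum is at most the max of the orders, so ρ ≤ 3. For the lower bound: on |z|=r choose arg z so that -5z^3 is real positive; then |e^{-5z^3}| = e^{5r^3} while |e^{-4z^2}| ≤ e^{4r^2} = o(e^{5r^3}). So |f| ≥ e^{5r^3}(1 − o(1)) and ρ ≥ 3. Hence ρ = max(2, 3) = 3.
Therefore ρ = 3.

Order ρ = 3.


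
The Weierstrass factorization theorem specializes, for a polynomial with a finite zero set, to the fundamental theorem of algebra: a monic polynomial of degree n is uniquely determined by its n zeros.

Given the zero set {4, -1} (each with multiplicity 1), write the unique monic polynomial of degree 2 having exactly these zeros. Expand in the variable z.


The polynomial is p(z) = ∏_{α ∈ S} (z − α), where S = {4, -1}.
Expanding the product yields: p(z) = z^2 -3·z -4.
The resulting polynomial has degree 2 and real coefficients as required.

p(z) = z^2 -3·z -4.


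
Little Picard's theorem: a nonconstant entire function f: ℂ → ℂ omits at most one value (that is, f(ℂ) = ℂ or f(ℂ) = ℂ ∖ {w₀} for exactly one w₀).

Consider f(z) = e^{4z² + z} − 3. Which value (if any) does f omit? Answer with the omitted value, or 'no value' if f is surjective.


Little Picard bounds the complement of f(ℂ) to at most one point.
The exponent g(z) = 4z² + z is a nonconstant polynomial, hence surjective onto ℂ. So e^{g(z)} takes every value in {e^w : w ∈ ℂ} = ℂ ∖ {0}. Adding -3 shifts the range to ℂ ∖ {-3}. f omits exactly -3.

Omitted value: -3.


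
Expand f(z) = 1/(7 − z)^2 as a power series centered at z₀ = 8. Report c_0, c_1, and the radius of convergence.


Let w = z − z₀, so z = z₀ + w.
Then 7 − z = 7 − (z₀ + w) = (7 − z₀) − w = -1 − w.
f(z) = 1/(-1 − w)^2 = (1/(-1)^2) · (1 − w/(-1))^{−2}.
By the binomial series (1−u)^{−2} = Σ_{n≥0} C(n+1, 1) u^n for |u|<1, with u = w/(-1):
  c_n = C(n+1, 1) / (-1)^(n+2).
  c_0 = 1/(-1)^2 = 1.
  c_1 = 2/(-1)^3 = -2.
The series is valid for |w/d| < 1, i.e. |z − z₀| < |d|.
Radius of convergence: R = |7 − z₀| = |-1| = 1 (distance from z₀ to the singularity z = 7).

c_0 = 1, c_1 = -2; R = 1.


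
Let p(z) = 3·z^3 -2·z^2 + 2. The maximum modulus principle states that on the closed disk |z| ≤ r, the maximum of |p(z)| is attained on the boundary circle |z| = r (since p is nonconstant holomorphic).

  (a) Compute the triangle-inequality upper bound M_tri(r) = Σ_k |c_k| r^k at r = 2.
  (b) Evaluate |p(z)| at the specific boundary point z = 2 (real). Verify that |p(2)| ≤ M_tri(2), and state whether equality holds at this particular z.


Coefficients: c_0 = 2, c_1 = 0, c_2 = -2, c_3 = 3. Radius r = 2.
Part (a). Triangle bound: M_tri(r) = Σ_k |c_k| r^k
  = |2|·2^0 + |0|·2^1 + |-2|·2^2 + |3|·2^3
  = 2 + 0 + 8 + 24 = 34.
This bounds M(r) := max_{|z|=r} |p(z)| from above; equality holds iff all terms c_k z^k can be made to align in phase at a single z on |z|=r.
Part (b). At z = 2 (real, on the circle |z| = r):
  p(2) = (2)·2^0 + (0)·2^1 + (-2)·2^2 + (3)·2^3 = 18.
  |p(2)| = 18.
Check: |p(2)| = 18 ≤ 34 = M_tri(2). ✓ Equality does not hold at z = 2 (the coefficients have mixed signs, so the terms do not all align in phase there).

M_tri(2) = 34; |p(2)| = 18; equality at z=2: no.


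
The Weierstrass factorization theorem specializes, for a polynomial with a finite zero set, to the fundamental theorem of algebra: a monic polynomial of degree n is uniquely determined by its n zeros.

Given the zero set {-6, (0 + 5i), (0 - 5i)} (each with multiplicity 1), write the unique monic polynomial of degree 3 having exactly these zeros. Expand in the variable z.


The polynomial is p(z) = ∏_{α ∈ S} (z − α), where S = {-6, (0 + 5i), (0 - 5i)}.
Expanding the product yields: p(z) = z^3 + 6·z^2 + 25·z + 150.
Note conjugate pairs combine to real quadratics: (z − (0+5i))(z − (0−5i)) = z² + 25.
The resulting polynomial has degree 3 and real coefficients as required.

p(z) = z^3 + 6·z^2 + 25·z + 150.


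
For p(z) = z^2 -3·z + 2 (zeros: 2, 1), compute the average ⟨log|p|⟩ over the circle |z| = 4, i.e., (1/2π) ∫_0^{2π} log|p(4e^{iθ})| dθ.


Zeros: 1, 2; r = 4.
Inside |z| < r: 1, 2. Outside (|z| ≥ r): ∅.
p(0) = 2, so log|p(0)| = log(2) = 0.6931.
Apply Jensen: I(r) = log|p(0)| + Σ_k log(r/|z_k|), summed over zeros inside |z| < r.
  log(r/|z_k|) for z_k = 2: log(4/2) = 0.6931
  log(r/|z_k|) for z_k = 1: log(4/1) = 1.3863
Sum over inside zeros: 2.0794.
I(r) = log|p(0)| + (inside sum) = 0.6931 + 2.0794 = 2.7726.
Closed form (all zeros inside, monic): I(r) = n·log(r) = 2·log(4) = 2.7726. ✓

I(r) ≈ 2.7726.


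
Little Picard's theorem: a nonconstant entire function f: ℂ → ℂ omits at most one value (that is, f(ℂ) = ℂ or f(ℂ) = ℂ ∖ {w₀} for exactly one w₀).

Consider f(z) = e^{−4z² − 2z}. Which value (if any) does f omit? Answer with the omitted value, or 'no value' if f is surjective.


Little Picard bounds the complement of f(ℂ) to at most one point.
The exponent g(z) = −4z² − 2z is a nonconstant polynomial, hence surjective onto ℂ. So e^{g(z)} takes every value in {e^w : w ∈ ℂ} = ℂ ∖ {0}. Adding 0 shifts the range to ℂ ∖ {0}. f omits exactly 0.

Omitted value: 0.


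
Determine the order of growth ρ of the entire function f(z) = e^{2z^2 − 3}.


|e^{2z^2 − 3}| = e^{Re(2·z^2) + -3} ≤ e^{2|z|^2 + -3} = e^{2r^2 + -3} on |z| = r, so ρ ≤ 2. Choosing z on |z|=r so that 2·z^2 is real positive (always possible by picking arg z appropriately) gives |f(z)| = e^{2r^2 + -3}, matching the bound. The additive constant -3 does not affect log log M(r) ~ 2·log r. Hence ρ = 2.
Therefore ρ = 2.

Order ρ = 2.


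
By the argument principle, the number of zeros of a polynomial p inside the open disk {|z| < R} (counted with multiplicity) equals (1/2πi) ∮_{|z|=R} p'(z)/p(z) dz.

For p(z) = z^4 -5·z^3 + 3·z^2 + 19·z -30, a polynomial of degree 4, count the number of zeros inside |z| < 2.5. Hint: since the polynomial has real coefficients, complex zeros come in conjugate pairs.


The zeros of p are: (2 + 1i), (2 - 1i), 3, -2.
Their magnitudes are: 2.236, 2.236, 3, 2.
Zeros with |z| < R = 2.5: (2 + 1i), (2 - 1i), -2.
Count = 3.
By the argument principle, (1/2πi) ∮_{|z|=R} p'(z)/p(z) dz equals exactly this count.

Number of zeros inside |z| < 2.5: 3.


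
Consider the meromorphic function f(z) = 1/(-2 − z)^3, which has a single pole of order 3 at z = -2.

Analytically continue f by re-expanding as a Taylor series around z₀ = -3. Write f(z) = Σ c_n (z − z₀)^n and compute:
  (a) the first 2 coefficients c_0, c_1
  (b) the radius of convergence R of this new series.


Let w = z − z₀, so z = z₀ + w.
Then -2 − z = -2 − (z₀ + w) = (-2 − z₀) − w = 1 − w.
f(z) = 1/(1 − w)^3 = (1/(1)^3) · (1 − w/(1))^{−3}.
By the binomial series (1−u)^{−3} = Σ_{n≥0} C(n+2, 2) u^n for |u|<1, with u = w/(1):
  c_n = C(n+2, 2) / (1)^(n+3).
  c_0 = 1/(1)^3 = 1.
  c_1 = 3/(1)^4 = 3.
The series is valid for |w/d| < 1, i.e. |z − z₀| < |d|.
Radius of convergence: R = |-2 − z₀| = |1| = 1 (distance from z₀ to the singularity z = -2).

c_0 = 1, c_1 = 3; R = 1.


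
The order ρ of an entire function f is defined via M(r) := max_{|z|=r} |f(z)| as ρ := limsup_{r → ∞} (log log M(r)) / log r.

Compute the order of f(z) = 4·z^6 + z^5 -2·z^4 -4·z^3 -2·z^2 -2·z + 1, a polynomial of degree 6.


|f(z)| ≤ Σ|c_k|·r^k = O(r^6) as r → ∞. Polynomial growth is O(e^{r^ε}) for every ε > 0 (since r^6/e^{r^ε} → 0), so ρ ≤ ε for all ε > 0, i.e. ρ = 0. Every nonconstant polynomial has order 0.
Therefore ρ = 0.

Order ρ = 0.


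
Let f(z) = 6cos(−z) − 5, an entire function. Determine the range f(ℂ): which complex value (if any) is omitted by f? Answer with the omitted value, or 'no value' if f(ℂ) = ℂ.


Little Picard bounds the complement of f(ℂ) to at most one point.
cos is entire and surjective onto ℂ: for every w ∈ ℂ, cos(ζ) = w has a solution ζ ∈ ℂ (e.g., via the complex inverse arccos). With ζ = −z this gives z = ζ/(-1). Then 6·cos(−z) takes every value in 6·ℂ = ℂ, and adding -5 is a bijection of ℂ. So f is surjective and omits no value. (Note: only on the real line is cos bounded by [−1, 1].)

Omitted value: no value.


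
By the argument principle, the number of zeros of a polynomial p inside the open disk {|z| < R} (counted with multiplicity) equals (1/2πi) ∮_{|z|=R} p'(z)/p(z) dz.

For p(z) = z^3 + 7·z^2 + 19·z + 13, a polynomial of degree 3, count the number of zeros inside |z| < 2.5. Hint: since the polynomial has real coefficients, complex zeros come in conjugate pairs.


The zeros of p are: -1, (-3 + 2i), (-3 - 2i).
Their magnitudes are: 1, 3.606, 3.606.
Zeros with |z| < R = 2.5: -1.
Count = 1.
By the argument principle, (1/2πi) ∮_{|z|=R} p'(z)/p(z) dz equals exactly this count.

Number of zeros inside |z| < 2.5: 1.


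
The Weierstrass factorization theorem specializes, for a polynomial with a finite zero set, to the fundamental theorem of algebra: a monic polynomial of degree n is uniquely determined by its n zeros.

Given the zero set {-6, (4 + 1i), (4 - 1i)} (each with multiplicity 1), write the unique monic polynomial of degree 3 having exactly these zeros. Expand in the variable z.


The polynomial is p(z) = ∏_{α ∈ S} (z − α), where S = {-6, (4 + 1i), (4 - 1i)}.
Expanding the product yields: p(z) = z^3 -2·z^2 -31·z + 102.
Note conjugate pairs combine to real quadratics: (z − (4+1i))(z − (4−1i)) = z² − 8z + 17.
The resulting polynomial has degree 3 and real coefficients as required.

p(z) = z^3 -2·z^2 -31·z + 102.


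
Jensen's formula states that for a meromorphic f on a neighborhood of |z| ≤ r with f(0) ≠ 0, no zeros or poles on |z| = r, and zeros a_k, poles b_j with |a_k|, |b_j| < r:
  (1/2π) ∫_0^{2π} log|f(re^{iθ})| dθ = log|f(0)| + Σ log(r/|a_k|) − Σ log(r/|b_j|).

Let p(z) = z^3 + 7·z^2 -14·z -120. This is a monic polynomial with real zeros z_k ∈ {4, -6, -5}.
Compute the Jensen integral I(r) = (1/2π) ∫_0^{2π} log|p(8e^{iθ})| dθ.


Zeros: -6, -5, 4; r = 8.
Inside |z| < r: -6, -5, 4. Outside (|z| ≥ r): ∅.
p(0) = -120, so log|p(0)| = log(120) = 4.7875.
Apply Jensen: I(r) = log|p(0)| + Σ_k log(r/|z_k|), summed over zeros inside |z| < r.
  log(r/|z_k|) for z_k = 4: log(8/4) = 0.6931
  log(r/|z_k|) for z_k = -6: log(8/6) = 0.2877
  log(r/|z_k|) for z_k = -5: log(8/5) = 0.4700
Sum over inside zeros: 1.4508.
I(r) = log|p(0)| + (inside sum) = 4.7875 + 1.4508 = 6.2383.
Closed form (all zeros inside, monic): I(r) = n·log(r) = 3·log(8) = 6.2383. ✓

I(r) ≈ 6.2383.


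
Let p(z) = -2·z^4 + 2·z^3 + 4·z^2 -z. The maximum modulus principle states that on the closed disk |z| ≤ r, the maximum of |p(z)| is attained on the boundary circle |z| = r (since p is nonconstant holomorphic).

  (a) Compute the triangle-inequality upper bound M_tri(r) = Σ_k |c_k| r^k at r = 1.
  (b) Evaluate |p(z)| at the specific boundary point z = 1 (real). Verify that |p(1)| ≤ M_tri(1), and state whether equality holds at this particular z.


Coefficients: c_0 = 0, c_1 = -1, c_2 = 4, c_3 = 2, c_4 = -2. Radius r = 1.
Part (a). Triangle bound: M_tri(r) = Σ_k |c_k| r^k
  = |0|·1^0 + |-1|·1^1 + |4|·1^2 + |2|·1^3 + |-2|·1^4
  = 0 + 1 + 4 + 2 + 2 = 9.
This bounds M(r) := max_{|z|=r} |p(z)| from above; equality holds iff all terms c_k z^k can be made to align in phase at a single z on |z|=r.
Part (b). At z = 1 (real, on the circle |z| = r):
  p(1) = (0)·1^0 + (-1)·1^1 + (4)·1^2 + (2)·1^3 + (-2)·1^4 = 3.
  |p(1)| = 3.
Check: |p(1)| = 3 ≤ 9 = M_tri(1). ✓ Equality does not hold at z = 1 (the coefficients have mixed signs, so the terms do not all align in phase there).

M_tri(1) = 9; |p(1)| = 3; equality at z=1: no.


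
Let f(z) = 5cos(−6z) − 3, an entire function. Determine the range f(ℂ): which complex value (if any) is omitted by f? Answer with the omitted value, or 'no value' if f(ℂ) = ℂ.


Little Picard bounds the complement of f(ℂ) to at most one point.
cos is entire and surjective onto ℂ: for every w ∈ ℂ, cos(ζ) = w has a solution ζ ∈ ℂ (e.g., via the complex inverse arccos). With ζ = −6z this gives z = ζ/(-6). Then 5·cos(−6z) takes every value in 5·ℂ = ℂ, and adding -3 is a bijection of ℂ. So f is surjective and omits no value. (Note: only on the real line is cos bounded by [−1, 1].)

Omitted value: no value.


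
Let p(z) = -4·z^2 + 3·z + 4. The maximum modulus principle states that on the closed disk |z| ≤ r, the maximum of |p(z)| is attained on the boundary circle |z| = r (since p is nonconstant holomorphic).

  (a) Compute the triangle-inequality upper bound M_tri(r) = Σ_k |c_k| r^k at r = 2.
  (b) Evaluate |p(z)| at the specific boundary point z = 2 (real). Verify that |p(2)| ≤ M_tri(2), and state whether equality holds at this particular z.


Coefficients: c_0 = 4, c_1 = 3, c_2 = -4. Radius r = 2.
Part (a). Triangle bound: M_tri(r) = Σ_k |c_k| r^k
  = |4|·2^0 + |3|·2^1 + |-4|·2^2
  = 4 + 6 + 16 = 26.
This bounds M(r) := max_{|z|=r} |p(z)| from above; equality holds iff all terms c_k z^k can be made to align in phase at a single z on |z|=r.
Part (b). At z = 2 (real, on the circle |z| = r):
  p(2) = (4)·2^0 + (3)·2^1 + (-4)·2^2 = -6.
  |p(2)| = 6.
Check: |p(2)| = 6 ≤ 26 = M_tri(2). ✓ Equality does not hold at z = 2 (the coefficients have mixed signs, so the terms do not all align in phase there).

M_tri(2) = 26; |p(2)| = 6; equality at z=2: no.


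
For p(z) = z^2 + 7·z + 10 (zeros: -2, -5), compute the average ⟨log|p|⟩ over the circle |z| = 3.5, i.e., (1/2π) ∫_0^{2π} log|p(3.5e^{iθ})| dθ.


Zeros: -5, -2; r = 3.5.
Inside |z| < r: -2. Outside (|z| ≥ r): -5.
p(0) = 10, so log|p(0)| = log(10) = 2.3026.
Apply Jensen: I(r) = log|p(0)| + Σ_k log(r/|z_k|), summed over zeros inside |z| < r.
  log(r/|z_k|) for z_k = -2: log(3.5/2) = 0.5596
  Outside zeros (-5) contribute nothing to the Jensen sum.
Sum over inside zeros: 0.5596.
I(r) = log|p(0)| + (inside sum) = 2.3026 + 0.5596 = 2.8622.
Note: since some zeros are outside |z| ≤ r, the simplified n·log(r) form does NOT apply — only the inside zeros contribute.

I(r) ≈ 2.8622.


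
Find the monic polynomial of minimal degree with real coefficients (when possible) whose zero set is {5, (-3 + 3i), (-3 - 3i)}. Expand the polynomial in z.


The polynomial is p(z) = ∏_{α ∈ S} (z − α), where S = {5, (-3 + 3i), (-3 - 3i)}.
Expanding the product yields: p(z) = z^3 + z^2 -12·z -90.
Note conjugate pairs combine to real quadratics: (z − (-3+3i))(z − (-3−3i)) = z² + 6z + 18.
The resulting polynomial has degree 3 and real coefficients as required.

p(z) = z^3 + z^2 -12·z -90.


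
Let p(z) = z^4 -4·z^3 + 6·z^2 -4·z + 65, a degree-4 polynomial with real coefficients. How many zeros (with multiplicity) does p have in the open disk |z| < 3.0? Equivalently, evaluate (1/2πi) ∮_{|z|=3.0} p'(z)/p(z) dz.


The zeros of p are: (-1 + 2i), (-1 - 2i), (3 + 2i), (3 - 2i).
Their magnitudes are: 2.236, 2.236, 3.606, 3.606.
Zeros with |z| < R = 3.0: (-1 + 2i), (-1 - 2i).
Count = 2.
By the argument principle, (1/2πi) ∮_{|z|=R} p'(z)/p(z) dz equals exactly this count.

Number of zeros inside |z| < 3.0: 2.


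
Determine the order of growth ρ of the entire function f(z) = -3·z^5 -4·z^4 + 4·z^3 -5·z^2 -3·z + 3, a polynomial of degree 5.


|f(z)| ≤ Σ|c_k|·r^k = O(r^5) as r → ∞. Polynomial growth is O(e^{r^ε}) for every ε > 0 (since r^5/e^{r^ε} → 0), so ρ ≤ ε for all ε > 0, i.e. ρ = 0. Every nonconstant polynomial has order 0.
Therefore ρ = 0.

Order ρ = 0.


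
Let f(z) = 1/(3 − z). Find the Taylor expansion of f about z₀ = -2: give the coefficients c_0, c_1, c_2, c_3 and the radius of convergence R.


Let w = z − z₀, so z = z₀ + w.
Then 3 − z = 3 − (z₀ + w) = (3 − z₀) − w = 5 − w.
f(z) = 1/(5 − w) = (1/(5)) · 1/(1 − w/(5)) = Σ_{n≥0} w^n / (5)^(n+1).
So c_n = 1/(5)^(n+1):
  c_0 = 1/(5)^1 = 1/5.
  c_1 = 1/(5)^2 = 1/25.
  c_2 = 1/(5)^3 = 1/125.
  c_3 = 1/(5)^4 = 1/625.
The series is valid for |w/d| < 1, i.e. |z − z₀| < |d|.
Radius of convergence: R = |3 − z₀| = |5| = 5 (distance from z₀ to the singularity z = 3).

c_0 = 1/5, c_1 = 1/25, c_2 = 1/125, c_3 = 1/625; R = 5.


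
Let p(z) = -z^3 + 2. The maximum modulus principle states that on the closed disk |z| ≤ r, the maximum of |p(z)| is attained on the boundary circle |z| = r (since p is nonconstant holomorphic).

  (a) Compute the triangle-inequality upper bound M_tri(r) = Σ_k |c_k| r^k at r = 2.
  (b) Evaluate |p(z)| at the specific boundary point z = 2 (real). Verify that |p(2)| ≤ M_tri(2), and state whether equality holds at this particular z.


Coefficients: c_0 = 2, c_1 = 0, c_2 = 0, c_3 = -1. Radius r = 2.
Part (a). Triangle bound: M_tri(r) = Σ_k |c_k| r^k
  = |2|·2^0 + |0|·2^1 + |0|·2^2 + |-1|·2^3
  = 2 + 0 + 0 + 8 = 10.
This bounds M(r) := max_{|z|=r} |p(z)| from above; equality holds iff all terms c_k z^k can be made to align in phase at a single z on |z|=r.
Part (b). At z = 2 (real, on the circle |z| = r):
  p(2) = (2)·2^0 + (0)·2^1 + (0)·2^2 + (-1)·2^3 = -6.
  |p(2)| = 6.
Check: |p(2)| = 6 ≤ 10 = M_tri(2). ✓ Equality does not hold at z = 2 (the coefficients have mixed signs, so the terms do not all align in phase there).

M_tri(2) = 10; |p(2)| = 6; equality at z=2: no.


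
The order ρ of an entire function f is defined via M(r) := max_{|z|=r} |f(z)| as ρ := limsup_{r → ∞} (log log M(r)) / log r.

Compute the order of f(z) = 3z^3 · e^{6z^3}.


M(r) = max_{|z|=r} |3|·|z|^3·|e^{6z^3}| = 3·r^3 · e^{6r^3} (the factors attain their maxima compatibly on |z|=r). Then log M(r) = log 3 + 3·log r + 6r^3, dominated by the last term, so log log M(r) ~ 3·log r. The polynomial factor 3z^3 contributes only a log r term and does not affect the order. ρ = 3.
Therefore ρ = 3.

Order ρ = 3.


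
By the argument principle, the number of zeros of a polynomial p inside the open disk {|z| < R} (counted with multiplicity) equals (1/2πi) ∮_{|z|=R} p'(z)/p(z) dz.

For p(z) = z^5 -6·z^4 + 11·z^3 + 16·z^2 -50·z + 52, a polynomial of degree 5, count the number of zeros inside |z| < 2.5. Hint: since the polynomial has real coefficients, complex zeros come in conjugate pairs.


The zeros of p are: (1 + 1i), (1 - 1i), (3 + 2i), (3 - 2i), -2.
Their magnitudes are: 1.414, 1.414, 3.606, 3.606, 2.
Zeros with |z| < R = 2.5: (1 + 1i), (1 - 1i), -2.
Count = 3.
By the argument principle, (1/2πi) ∮_{|z|=R} p'(z)/p(z) dz equals exactly this count.

Number of zeros inside |z| < 2.5: 3.


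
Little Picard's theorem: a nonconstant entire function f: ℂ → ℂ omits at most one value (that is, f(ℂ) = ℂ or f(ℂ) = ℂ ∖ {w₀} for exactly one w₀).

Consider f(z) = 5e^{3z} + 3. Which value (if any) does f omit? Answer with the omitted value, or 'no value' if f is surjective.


Little Picard bounds the complement of f(ℂ) to at most one point.
e^{3z} is never zero on ℂ, so 5·e^{3z} takes every value in ℂ ∖ {0}. Adding 3 shifts the range to ℂ ∖ {3}. Thus f omits exactly the value 3.

Omitted value: 3.


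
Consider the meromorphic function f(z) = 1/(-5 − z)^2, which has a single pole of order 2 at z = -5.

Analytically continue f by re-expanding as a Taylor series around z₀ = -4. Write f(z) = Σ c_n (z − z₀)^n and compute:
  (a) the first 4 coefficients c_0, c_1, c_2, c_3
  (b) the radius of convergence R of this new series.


Let w = z − z₀, so z = z₀ + w.
Then -5 − z = -5 − (z₀ + w) = (-5 − z₀) − w = -1 − w.
f(z) = 1/(-1 − w)^2 = (1/(-1)^2) · (1 − w/(-1))^{−2}.
By the binomial series (1−u)^{−2} = Σ_{n≥0} C(n+1, 1) u^n for |u|<1, with u = w/(-1):
  c_n = C(n+1, 1) / (-1)^(n+2).
  c_0 = 1/(-1)^2 = 1.
  c_1 = 2/(-1)^3 = -2.
  c_2 = 3/(-1)^4 = 3.
  c_3 = 4/(-1)^5 = -4.
The series is valid for |w/d| < 1, i.e. |z − z₀| < |d|.
Radius of convergence: R = |-5 − z₀| = |-1| = 1 (distance from z₀ to the singularity z = -5).

c_0 = 1, c_1 = -2, c_2 = 3, c_3 = -4; R = 1.


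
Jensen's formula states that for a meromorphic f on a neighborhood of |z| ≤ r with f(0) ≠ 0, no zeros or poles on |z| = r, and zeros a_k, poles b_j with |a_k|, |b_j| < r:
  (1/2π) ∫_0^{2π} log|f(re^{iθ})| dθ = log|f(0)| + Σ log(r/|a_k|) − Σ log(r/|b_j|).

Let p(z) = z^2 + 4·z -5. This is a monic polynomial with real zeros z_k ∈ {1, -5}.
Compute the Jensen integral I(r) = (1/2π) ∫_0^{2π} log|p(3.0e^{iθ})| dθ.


Zeros: -5, 1; r = 3.0.
Inside |z| < r: 1. Outside (|z| ≥ r): -5.
p(0) = -5, so log|p(0)| = log(5) = 1.6094.
Apply Jensen: I(r) = log|p(0)| + Σ_k log(r/|z_k|), summed over zeros inside |z| < r.
  log(r/|z_k|) for z_k = 1: log(3.0/1) = 1.0986
  Outside zeros (-5) contribute nothing to the Jensen sum.
Sum over inside zeros: 1.0986.
I(r) = log|p(0)| + (inside sum) = 1.6094 + 1.0986 = 2.7081.
Note: since some zeros are outside |z| ≤ r, the simplified n·log(r) form does NOT apply — only the inside zeros contribute.

I(r) ≈ 2.7081.


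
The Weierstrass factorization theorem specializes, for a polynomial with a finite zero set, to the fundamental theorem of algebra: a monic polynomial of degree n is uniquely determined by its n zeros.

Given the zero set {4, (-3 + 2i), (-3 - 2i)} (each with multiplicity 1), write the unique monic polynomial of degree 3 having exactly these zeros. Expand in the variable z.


The polynomial is p(z) = ∏_{α ∈ S} (z − α), where S = {4, (-3 + 2i), (-3 - 2i)}.
Expanding the product yields: p(z) = z^3 + 2·z^2 -11·z -52.
Note conjugate pairs combine to real quadratics: (z − (-3+2i))(z − (-3−2i)) = z² + 6z + 13.
The resulting polynomial has degree 3 and real coefficients as required.

p(z) = z^3 + 2·z^2 -11·z -52.


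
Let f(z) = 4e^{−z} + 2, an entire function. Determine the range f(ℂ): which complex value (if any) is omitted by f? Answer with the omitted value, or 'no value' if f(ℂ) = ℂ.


Little Picard bounds the complement of f(ℂ) to at most one point.
e^{−z} is never zero on ℂ, so 4·e^{−z} takes every value in ℂ ∖ {0}. Adding 2 shifts the range to ℂ ∖ {2}. Thus f omits exactly the value 2.

Omitted value: 2.


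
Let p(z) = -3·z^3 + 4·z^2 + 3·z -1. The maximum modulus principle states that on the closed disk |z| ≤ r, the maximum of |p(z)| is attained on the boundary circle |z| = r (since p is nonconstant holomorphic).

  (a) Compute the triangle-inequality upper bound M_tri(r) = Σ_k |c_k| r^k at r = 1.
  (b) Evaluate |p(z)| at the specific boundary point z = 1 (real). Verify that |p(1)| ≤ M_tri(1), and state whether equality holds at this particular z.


Coefficients: c_0 = -1, c_1 = 3, c_2 = 4, c_3 = -3. Radius r = 1.
Part (a). Triangle bound: M_tri(r) = Σ_k |c_k| r^k
  = |-1|·1^0 + |3|·1^1 + |4|·1^2 + |-3|·1^3
  = 1 + 3 + 4 + 3 = 11.
This bounds M(r) := max_{|z|=r} |p(z)| from above; equality holds iff all terms c_k z^k can be made to align in phase at a single z on |z|=r.
Part (b). At z = 1 (real, on the circle |z| = r):
  p(1) = (-1)·1^0 + (3)·1^1 + (4)·1^2 + (-3)·1^3 = 3.
  |p(1)| = 3.
Check: |p(1)| = 3 ≤ 11 = M_tri(1). ✓ Equality does not hold at z = 1 (the coefficients have mixed signs, so the terms do not all align in phase there).

M_tri(1) = 11; |p(1)| = 3; equality at z=1: no.


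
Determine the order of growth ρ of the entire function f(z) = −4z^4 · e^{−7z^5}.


M(r) = max_{|z|=r} |-4|·|z|^4·|e^{−7z^5}| = 4·r^4 · e^{7r^5} (the factors attain their maxima compatibly on |z|=r). Then log M(r) = log 4 + 4·log r + 7r^5, dominated by the last term, so log log M(r) ~ 5·log r. The polynomial factor -4z^4 contributes only a log r term and does not affect the order. ρ = 5.
Therefore ρ = 5.

Order ρ = 5.


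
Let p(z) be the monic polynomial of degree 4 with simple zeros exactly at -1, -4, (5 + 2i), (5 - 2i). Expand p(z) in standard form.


The polynomial is p(z) = ∏_{α ∈ S} (z − α), where S = {-1, -4, (5 + 2i), (5 - 2i)}.
Expanding the product yields: p(z) = z^4 -5·z^3 -17·z^2 + 105·z + 116.
Note conjugate pairs combine to real quadratics: (z − (5+2i))(z − (5−2i)) = z² − 10z + 29.
The resulting polynomial has degree 4 and real coefficients as required.

p(z) = z^4 -5·z^3 -17·z^2 + 105·z + 116.


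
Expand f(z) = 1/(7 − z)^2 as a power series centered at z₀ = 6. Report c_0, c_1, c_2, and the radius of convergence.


Let w = z − z₀, so z = z₀ + w.
Then 7 − z = 7 − (z₀ + w) = (7 − z₀) − w = 1 − w.
f(z) = 1/(1 − w)^2 = (1/(1)^2) · (1 − w/(1))^{−2}.
By the binomial series (1−u)^{−2} = Σ_{n≥0} C(n+1, 1) u^n for |u|<1, with u = w/(1):
  c_n = C(n+1, 1) / (1)^(n+2).
  c_0 = 1/(1)^2 = 1.
  c_1 = 2/(1)^3 = 2.
  c_2 = 3/(1)^4 = 3.
The series is valid for |w/d| < 1, i.e. |z − z₀| < |d|.
Radius of convergence: R = |7 − z₀| = |1| = 1 (distance from z₀ to the singularity z = 7).

c_0 = 1, c_1 = 2, c_2 = 3; R = 1.


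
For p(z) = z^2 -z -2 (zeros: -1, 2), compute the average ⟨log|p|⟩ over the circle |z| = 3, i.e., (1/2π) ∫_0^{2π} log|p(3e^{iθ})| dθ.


Zeros: -1, 2; r = 3.
Inside |z| < r: -1, 2. Outside (|z| ≥ r): ∅.
p(0) = -2, so log|p(0)| = log(2) = 0.6931.
Apply Jensen: I(r) = log|p(0)| + Σ_k log(r/|z_k|), summed over zeros inside |z| < r.
  log(r/|z_k|) for z_k = -1: log(3/1) = 1.0986
  log(r/|z_k|) for z_k = 2: log(3/2) = 0.4055
Sum over inside zeros: 1.5041.
I(r) = log|p(0)| + (inside sum) = 0.6931 + 1.5041 = 2.1972.
Closed form (all zeros inside, monic): I(r) = n·log(r) = 2·log(3) = 2.1972. ✓

I(r) ≈ 2.1972.


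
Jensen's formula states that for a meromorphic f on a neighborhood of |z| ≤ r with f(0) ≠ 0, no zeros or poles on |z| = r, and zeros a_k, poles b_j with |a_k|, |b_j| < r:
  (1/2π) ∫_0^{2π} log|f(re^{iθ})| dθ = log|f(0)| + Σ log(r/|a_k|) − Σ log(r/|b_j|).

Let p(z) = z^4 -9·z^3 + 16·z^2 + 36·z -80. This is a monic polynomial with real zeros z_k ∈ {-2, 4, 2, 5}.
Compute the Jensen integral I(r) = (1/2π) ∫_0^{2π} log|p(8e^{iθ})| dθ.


Zeros: -2, 2, 4, 5; r = 8.
Inside |z| < r: -2, 2, 4, 5. Outside (|z| ≥ r): ∅.
p(0) = -80, so log|p(0)| = log(80) = 4.3820.
Apply Jensen: I(r) = log|p(0)| + Σ_k log(r/|z_k|), summed over zeros inside |z| < r.
  log(r/|z_k|) for z_k = -2: log(8/2) = 1.3863
  log(r/|z_k|) for z_k = 4: log(8/4) = 0.6931
  log(r/|z_k|) for z_k = 2: log(8/2) = 1.3863
  log(r/|z_k|) for z_k = 5: log(8/5) = 0.4700
Sum over inside zeros: 3.9357.
I(r) = log|p(0)| + (inside sum) = 4.3820 + 3.9357 = 8.3178.
Closed form (all zeros inside, monic): I(r) = n·log(r) = 4·log(8) = 8.3178. ✓

I(r) ≈ 8.3178.


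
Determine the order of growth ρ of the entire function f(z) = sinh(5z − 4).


sinh(w) is a linear combination of e^{iw} and e^{−iw} (or e^w, e^{−w} in the hyperbolic case), so |sinh(w)| ≤ e^{|w|}. With w = 5z − 4, |w| ≤ 5|z| + 4 = 5r + 4 on |z| = r, giving M(r) ≤ e^{5r + 4}, so ρ ≤ 1. On a suitable ray (z = it for sin/cos; z = t for sinh/cosh, t real → ∞), |sinh(5z − 4)| grows like e^{5|t|}/2, so ρ ≥ 1. Hence ρ = 1.
Therefore ρ = 1.

Order ρ = 1.


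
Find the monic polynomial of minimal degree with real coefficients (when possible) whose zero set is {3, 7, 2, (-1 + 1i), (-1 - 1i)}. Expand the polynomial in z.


The polynomial is p(z) = ∏_{α ∈ S} (z − α), where S = {3, 7, 2, (-1 + 1i), (-1 - 1i)}.
Expanding the product yields: p(z) = z^5 -10·z^4 + 19·z^3 + 16·z^2 -2·z -84.
Note conjugate pairs combine to real quadratics: (z − (-1+1i))(z − (-1−1i)) = z² + 2z + 2.
The resulting polynomial has degree 5 and real coefficients as required.

p(z) = z^5 -10·z^4 + 19·z^3 + 16·z^2 -2·z -84.


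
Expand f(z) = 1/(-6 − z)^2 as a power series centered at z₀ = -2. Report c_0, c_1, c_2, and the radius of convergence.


Let w = z − z₀, so z = z₀ + w.
Then -6 − z = -6 − (z₀ + w) = (-6 − z₀) − w = -4 − w.
f(z) = 1/(-4 − w)^2 = (1/(-4)^2) · (1 − w/(-4))^{−2}.
By the binomial series (1−u)^{−2} = Σ_{n≥0} C(n+1, 1) u^n for |u|<1, with u = w/(-4):
  c_n = C(n+1, 1) / (-4)^(n+2).
  c_0 = 1/(-4)^2 = 1/16.
  c_1 = 2/(-4)^3 = -1/32.
  c_2 = 3/(-4)^4 = 3/256.
The series is valid for |w/d| < 1, i.e. |z − z₀| < |d|.
Radius of convergence: R = |-6 − z₀| = |-4| = 4 (distance from z₀ to the singularity z = -6).

c_0 = 1/16, c_1 = -1/32, c_2 = 3/256; R = 4.


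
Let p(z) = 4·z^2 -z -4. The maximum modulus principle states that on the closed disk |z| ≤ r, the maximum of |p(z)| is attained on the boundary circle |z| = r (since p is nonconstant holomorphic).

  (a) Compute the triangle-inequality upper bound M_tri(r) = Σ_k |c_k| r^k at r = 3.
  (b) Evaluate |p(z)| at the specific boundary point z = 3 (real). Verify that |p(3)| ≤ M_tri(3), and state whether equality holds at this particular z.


Coefficients: c_0 = -4, c_1 = -1, c_2 = 4. Radius r = 3.
Part (a). Triangle bound: M_tri(r) = Σ_k |c_k| r^k
  = |-4|·3^0 + |-1|·3^1 + |4|·3^2
  = 4 + 3 + 36 = 43.
This bounds M(r) := max_{|z|=r} |p(z)| from above; equality holds iff all terms c_k z^k can be made to align in phase at a single z on |z|=r.
Part (b). At z = 3 (real, on the circle |z| = r):
  p(3) = (-4)·3^0 + (-1)·3^1 + (4)·3^2 = 29.
  |p(3)| = 29.
Check: |p(3)| = 29 ≤ 43 = M_tri(3). ✓ Equality does not hold at z = 3 (the coefficients have mixed signs, so the terms do not all align in phase there).

M_tri(3) = 43; |p(3)| = 29; equality at z=3: no.


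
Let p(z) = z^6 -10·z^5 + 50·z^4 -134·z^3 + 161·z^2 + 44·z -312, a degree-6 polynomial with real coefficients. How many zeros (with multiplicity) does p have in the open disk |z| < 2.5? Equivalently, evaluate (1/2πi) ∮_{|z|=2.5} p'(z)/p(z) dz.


The zeros of p are: (2 + 2i), (2 - 2i), -1, (2 + 3i), (2 - 3i), 3.
Their magnitudes are: 2.828, 2.828, 1, 3.606, 3.606, 3.
Zeros with |z| < R = 2.5: -1.
Count = 1.
By the argument principle, (1/2πi) ∮_{|z|=R} p'(z)/p(z) dz equals exactly this count.

Number of zeros inside |z| < 2.5: 1.


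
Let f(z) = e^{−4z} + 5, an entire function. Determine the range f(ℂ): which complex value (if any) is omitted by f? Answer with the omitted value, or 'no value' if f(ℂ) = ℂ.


Little Picard bounds the complement of f(ℂ) to at most one point.
e^{−4z} is never zero on ℂ, so 1·e^{−4z} takes every value in ℂ ∖ {0}. Adding 5 shifts the range to ℂ ∖ {5}. Thus f omits exactly the value 5.

Omitted value: 5.


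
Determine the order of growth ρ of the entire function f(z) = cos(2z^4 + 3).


Write cos(w) = (e^{iw} ± e^{−iw})/(2 or 2i), so |cos(w)| ≤ e^{|w|}. With w = 2z^4 + 3, |w| ≤ 2r^4 + 3 on |z|=r, giving M(r) ≤ e^{2r^4 + 3} and ρ ≤ 4. For the lower bound, choose z on |z|=r with 2z^4 purely imaginary of modulus 2r^4; then |cos(2z^4 + 3)| grows like e^{2r^4}/2, so ρ ≥ 4. Hence ρ = 4.
Therefore ρ = 4.

Order ρ = 4.


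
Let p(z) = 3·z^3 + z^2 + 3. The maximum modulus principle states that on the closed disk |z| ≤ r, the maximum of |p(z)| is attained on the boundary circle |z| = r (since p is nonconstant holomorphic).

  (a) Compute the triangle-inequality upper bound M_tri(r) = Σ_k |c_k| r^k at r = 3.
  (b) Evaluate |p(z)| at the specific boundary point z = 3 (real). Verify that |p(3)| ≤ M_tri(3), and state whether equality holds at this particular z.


Coefficients: c_0 = 3, c_1 = 0, c_2 = 1, c_3 = 3. Radius r = 3.
Part (a). Triangle bound: M_tri(r) = Σ_k |c_k| r^k
  = |3|·3^0 + |0|·3^1 + |1|·3^2 + |3|·3^3
  = 3 + 0 + 9 + 81 = 93.
This bounds M(r) := max_{|z|=r} |p(z)| from above; equality holds iff all terms c_k z^k can be made to align in phase at a single z on |z|=r.
Part (b). At z = 3 (real, on the circle |z| = r):
  p(3) = (3)·3^0 + (0)·3^1 + (1)·3^2 + (3)·3^3 = 93.
  |p(3)| = 93.
Since all nonzero coefficients share the same sign, |p(3)| = 93 = M_tri(3); the triangle bound is attained at z = 3, so in fact M(r) = 93.

M_tri(3) = 93; |p(3)| = 93; equality at z=3: yes.


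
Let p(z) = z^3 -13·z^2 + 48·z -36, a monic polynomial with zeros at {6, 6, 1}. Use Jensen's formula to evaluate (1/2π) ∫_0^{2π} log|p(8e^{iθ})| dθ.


Zeros: 1, 6, 6; r = 8.
Inside |z| < r: 1, 6, 6. Outside (|z| ≥ r): ∅.
p(0) = -36, so log|p(0)| = log(36) = 3.5835.
Apply Jensen: I(r) = log|p(0)| + Σ_k log(r/|z_k|), summed over zeros inside |z| < r.
  log(r/|z_k|) for z_k = 6: log(8/6) = 0.2877
  log(r/|z_k|) for z_k = 6: log(8/6) = 0.2877
  log(r/|z_k|) for z_k = 1: log(8/1) = 2.0794
Sum over inside zeros: 2.6548.
I(r) = log|p(0)| + (inside sum) = 3.5835 + 2.6548 = 6.2383.
Closed form (all zeros inside, monic): I(r) = n·log(r) = 3·log(8) = 6.2383. ✓

I(r) ≈ 6.2383.


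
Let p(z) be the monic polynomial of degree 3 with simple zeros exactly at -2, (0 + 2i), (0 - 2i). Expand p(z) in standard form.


The polynomial is p(z) = ∏_{α ∈ S} (z − α), where S = {-2, (0 + 2i), (0 - 2i)}.
Expanding the product yields: p(z) = z^3 + 2·z^2 + 4·z + 8.
Note conjugate pairs combine to real quadratics: (z − (0+2i))(z − (0−2i)) = z² + 4.
The resulting polynomial has degree 3 and real coefficients as required.

p(z) = z^3 + 2·z^2 + 4·z + 8.


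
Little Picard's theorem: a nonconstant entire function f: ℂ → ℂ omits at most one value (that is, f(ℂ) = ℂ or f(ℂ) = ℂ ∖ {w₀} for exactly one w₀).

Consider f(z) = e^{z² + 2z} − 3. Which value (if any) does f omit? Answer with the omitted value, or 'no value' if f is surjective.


Little Picard bounds the complement of f(ℂ) to at most one point.
The exponent g(z) = z² + 2z is a nonconstant polynomial, hence surjective onto ℂ. So e^{g(z)} takes every value in {e^w : w ∈ ℂ} = ℂ ∖ {0}. Adding -3 shifts the range to ℂ ∖ {-3}. f omits exactly -3.

Omitted value: -3.


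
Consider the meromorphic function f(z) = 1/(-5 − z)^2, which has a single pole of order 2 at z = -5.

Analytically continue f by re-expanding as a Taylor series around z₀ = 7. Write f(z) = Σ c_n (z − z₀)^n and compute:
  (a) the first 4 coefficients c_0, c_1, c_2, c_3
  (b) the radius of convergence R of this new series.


Let w = z − z₀, so z = z₀ + w.
Then -5 − z = -5 − (z₀ + w) = (-5 − z₀) − w = -12 − w.
f(z) = 1/(-12 − w)^2 = (1/(-12)^2) · (1 − w/(-12))^{−2}.
By the binomial series (1−u)^{−2} = Σ_{n≥0} C(n+1, 1) u^n for |u|<1, with u = w/(-12):
  c_n = C(n+1, 1) / (-12)^(n+2).
  c_0 = 1/(-12)^2 = 1/144.
  c_1 = 2/(-12)^3 = -1/864.
  c_2 = 3/(-12)^4 = 1/6912.
  c_3 = 4/(-12)^5 = -1/62208.
The series is valid for |w/d| < 1, i.e. |z − z₀| < |d|.
Radius of convergence: R = |-5 − z₀| = |-12| = 12 (distance from z₀ to the singularity z = -5).

c_0 = 1/144, c_1 = -1/864, c_2 = 1/6912, c_3 = -1/62208; R = 12.


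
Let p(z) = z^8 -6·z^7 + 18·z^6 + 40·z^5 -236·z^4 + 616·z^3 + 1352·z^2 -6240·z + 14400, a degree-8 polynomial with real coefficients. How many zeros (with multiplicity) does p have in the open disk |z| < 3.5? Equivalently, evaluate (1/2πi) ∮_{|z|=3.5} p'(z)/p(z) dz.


The zeros of p are: (3 + 3i), (3 - 3i), (2 + 2i), (2 - 2i), (1 + 3i), (1 - 3i), (-3 + 1i), (-3 - 1i).
Their magnitudes are: 4.243, 4.243, 2.828, 2.828, 3.162, 3.162, 3.162, 3.162.
Zeros with |z| < R = 3.5: (2 + 2i), (2 - 2i), (1 + 3i), (1 - 3i), (-3 + 1i), (-3 - 1i).
Count = 6.
By the argument principle, (1/2πi) ∮_{|z|=R} p'(z)/p(z) dz equals exactly this count.

Number of zeros inside |z| < 3.5: 6.


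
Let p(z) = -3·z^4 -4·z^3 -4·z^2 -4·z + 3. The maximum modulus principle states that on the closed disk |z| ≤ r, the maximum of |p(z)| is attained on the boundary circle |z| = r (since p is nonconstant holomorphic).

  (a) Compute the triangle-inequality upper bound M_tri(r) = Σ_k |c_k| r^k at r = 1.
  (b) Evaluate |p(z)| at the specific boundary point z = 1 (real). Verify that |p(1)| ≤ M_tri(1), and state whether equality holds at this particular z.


Coefficients: c_0 = 3, c_1 = -4, c_2 = -4, c_3 = -4, c_4 = -3. Radius r = 1.
Part (a). Triangle bound: M_tri(r) = Σ_k |c_k| r^k
  = |3|·1^0 + |-4|·1^1 + |-4|·1^2 + |-4|·1^3 + |-3|·1^4
  = 3 + 4 + 4 + 4 + 3 = 18.
This bounds M(r) := max_{|z|=r} |p(z)| from above; equality holds iff all terms c_k z^k can be made to align in phase at a single z on |z|=r.
Part (b). At z = 1 (real, on the circle |z| = r):
  p(1) = (3)·1^0 + (-4)·1^1 + (-4)·1^2 + (-4)·1^3 + (-3)·1^4 = -12.
  |p(1)| = 12.
Check: |p(1)| = 12 ≤ 18 = M_tri(1). ✓ Equality does not hold at z = 1 (the coefficients have mixed signs, so the terms do not all align in phase there).

M_tri(1) = 18; |p(1)| = 12; equality at z=1: no.
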